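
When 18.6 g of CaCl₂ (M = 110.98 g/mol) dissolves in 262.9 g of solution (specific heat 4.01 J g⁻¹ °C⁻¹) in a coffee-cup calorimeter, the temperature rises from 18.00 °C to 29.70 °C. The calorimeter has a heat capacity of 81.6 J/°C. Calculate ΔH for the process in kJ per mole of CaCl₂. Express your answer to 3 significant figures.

ΔH = -79.3 kJ/mol

|ΔT| = |29.70 − 18.00| = 11.70 °C
|q_surr| = (262.9 × 4.01 + 81.6) × 11.70 = 1135.829 × 11.70 = 13290 J
n(CaCl₂) = 18.6 / 110.98 = 0.1676 mol
Temperature rose, so q_rxn = −|q_surr| = -13.29 kJ
ΔH = q_rxn / n = -79.30 kJ/mol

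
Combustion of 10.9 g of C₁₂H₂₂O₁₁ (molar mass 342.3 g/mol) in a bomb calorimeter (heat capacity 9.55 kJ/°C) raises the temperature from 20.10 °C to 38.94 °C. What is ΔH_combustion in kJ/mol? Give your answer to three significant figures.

ΔH = -5650 kJ/mol

ΔT = 38.94 − 20.10 = 18.84 °C
q_cal = C_cal × ΔT = 9.55 × 18.84 = 179.922 kJ
n = 10.9 / 342.3 = 0.03184 mol
q_rxn = −q_cal = -179.922 kJ
ΔH = -179.922 / 0.03184 = -5651 kJ/mol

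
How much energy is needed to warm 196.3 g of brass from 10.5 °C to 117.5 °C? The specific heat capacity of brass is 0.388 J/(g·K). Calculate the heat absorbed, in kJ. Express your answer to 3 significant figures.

q = 8.15 kJ

q = m c ΔT = 196.3 × 0.388 × (117.5 − 10.5)
q = 196.3 × 0.388 × 107.0 = 8150 J = 8.15 kJ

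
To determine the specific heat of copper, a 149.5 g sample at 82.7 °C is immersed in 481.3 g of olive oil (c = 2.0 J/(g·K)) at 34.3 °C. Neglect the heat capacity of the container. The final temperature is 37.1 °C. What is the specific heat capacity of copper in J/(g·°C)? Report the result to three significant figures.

c = 0.395 J/(g·°C)

q_gained = (481.3 × 2.0) × (37.1 − 34.3) = 2695 J
q_lost = 149.5 × c × (82.7 − 37.1) = 6817.2 c
Set equal: c = 2695 / 6817.2 = 0.395 J/(g·°C)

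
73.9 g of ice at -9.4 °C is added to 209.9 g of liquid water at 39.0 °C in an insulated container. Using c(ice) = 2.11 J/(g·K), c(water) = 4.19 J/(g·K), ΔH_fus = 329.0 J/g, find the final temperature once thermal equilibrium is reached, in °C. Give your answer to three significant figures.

Heat to bring ice to 0 °C and melt it: q₁ = 73.9×2.11×9.4 + 73.9×329.0 = 25779 J
Heat the water can supply cooling to 0 °C: 209.9×4.19×39.0 = 34299.8 J > q₁, so all ice melts.
Energy balance: 209.9×4.19×(39.0 − T) = 25779 + 73.9×4.19×(T − 0)
879.481(39.0 − T) = 25779 + 309.641 T
34299.8 − 25779 = 1189.122 T
T = 8520.8 / 1189.122 = 7.166 °C

T_f = 7.17 °C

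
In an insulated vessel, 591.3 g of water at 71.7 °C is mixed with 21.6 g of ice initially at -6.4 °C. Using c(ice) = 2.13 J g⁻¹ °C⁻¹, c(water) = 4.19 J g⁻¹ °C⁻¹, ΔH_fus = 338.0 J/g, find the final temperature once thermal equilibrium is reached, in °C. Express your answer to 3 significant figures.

T_f = 66.2 °C

Heat to bring ice to 0 °C and melt it: q₁ = 21.6×2.13×6.4 + 21.6×338.0 = 7595.3 J
Heat the water can supply cooling to 0 °C: 591.3×4.19×71.7 = 177640 J > q₁, so all ice melts.
Energy balance: 591.3×4.19×(71.7 − T) = 7595.3 + 21.6×4.19×(T − 0)
2477.547(71.7 − T) = 7595.3 + 90.504 T
177640 − 7595.3 = 2568.051 T
T = 170044.7 / 2568.051 = 66.22 °C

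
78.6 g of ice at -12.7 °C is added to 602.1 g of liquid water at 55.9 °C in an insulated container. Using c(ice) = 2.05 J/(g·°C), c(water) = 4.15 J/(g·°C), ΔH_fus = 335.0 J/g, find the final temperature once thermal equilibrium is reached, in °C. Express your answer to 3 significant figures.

T_f = 39.4 °C

Heat to bring ice to 0 °C and melt it: q₁ = 78.6×2.05×12.7 + 78.6×335.0 = 28377 J
Heat the water can supply cooling to 0 °C: 602.1×4.15×55.9 = 139678 J > q₁, so all ice melts.
Energy balance: 602.1×4.15×(55.9 − T) = 28377 + 78.6×4.15×(T − 0)
2498.715(55.9 − T) = 28377 + 326.19 T
139678 − 28377 = 2824.905 T
T = 111301 / 2824.905 = 39.40 °C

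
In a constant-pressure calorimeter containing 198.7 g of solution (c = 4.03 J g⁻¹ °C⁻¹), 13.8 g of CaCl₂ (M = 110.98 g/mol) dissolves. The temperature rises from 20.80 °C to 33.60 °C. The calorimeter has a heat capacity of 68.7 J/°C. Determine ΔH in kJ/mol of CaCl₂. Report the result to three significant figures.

|ΔT| = |33.60 − 20.80| = 12.80 °C
|q_surr| = (198.7 × 4.03 + 68.7) × 12.80 = 869.461 × 12.80 = 11130 J
n(CaCl₂) = 13.8 / 110.98 = 0.1243 mol
Temperature rose, so q_rxn = −|q_surr| = -11.13 kJ
ΔH = q_rxn / n = -89.54 kJ/mol

ΔH = -89.5 kJ/mol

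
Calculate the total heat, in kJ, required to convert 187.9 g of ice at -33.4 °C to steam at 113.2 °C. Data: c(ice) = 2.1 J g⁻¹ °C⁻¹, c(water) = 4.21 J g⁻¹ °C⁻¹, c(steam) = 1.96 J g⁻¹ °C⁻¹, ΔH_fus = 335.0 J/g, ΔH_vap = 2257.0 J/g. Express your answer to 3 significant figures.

q1 (heat ice -33.4→0.0 °C): 187.9 × 2.1 × 33.4 = 13179 J
q2 (melt at 0 °C): 187.9 × 335.0 = 62947 J
q3 (heat water 0.0→100.0 °C): 187.9 × 4.21 × 100.0 = 79106 J
q4 (vaporize at 100 °C): 187.9 × 2257.0 = 424090 J
q5 (heat steam 100.0→113.2 °C): 187.9 × 1.96 × 13.2 = 4861 J
Total: 13179 + 62947 + 79106 + 424090 + 4861 = 584183 J = 584 kJ

q = 584 kJ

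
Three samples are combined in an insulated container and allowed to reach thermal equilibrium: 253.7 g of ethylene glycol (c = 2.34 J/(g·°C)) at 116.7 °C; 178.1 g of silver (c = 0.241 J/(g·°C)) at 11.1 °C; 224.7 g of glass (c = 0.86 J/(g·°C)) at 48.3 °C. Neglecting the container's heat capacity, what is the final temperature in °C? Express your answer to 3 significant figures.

Σ mᵢcᵢ(T − Tᵢ) = 0  ⇒  T = Σ mᵢcᵢTᵢ / Σ mᵢcᵢ
Σ mᵢcᵢ = 253.7×2.34 + 178.1×0.241 + 224.7×0.86 = 829.8221
Σ mᵢcᵢTᵢ = 593.658×116.7 + 42.9221×11.1 + 193.242×48.3 = 79090
T = 79090 / 829.8221 = 95.31 °C

T_f = 95.3 °C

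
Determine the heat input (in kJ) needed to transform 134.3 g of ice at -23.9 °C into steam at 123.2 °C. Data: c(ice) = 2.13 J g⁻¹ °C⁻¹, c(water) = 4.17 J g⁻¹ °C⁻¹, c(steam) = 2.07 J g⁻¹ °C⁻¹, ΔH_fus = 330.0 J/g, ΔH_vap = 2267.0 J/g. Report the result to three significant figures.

q = 418 kJ

q1 (heat ice -23.9→0.0 °C): 134.3 × 2.13 × 23.9 = 6837 J
q2 (melt at 0 °C): 134.3 × 330.0 = 44319 J
q3 (heat water 0.0→100.0 °C): 134.3 × 4.17 × 100.0 = 56003 J
q4 (vaporize at 100 °C): 134.3 × 2267.0 = 304458 J
q5 (heat steam 100.0→123.2 °C): 134.3 × 2.07 × 23.2 = 6450 J
Total: 6837 + 44319 + 56003 + 304458 + 6450 = 418067 J = 418 kJ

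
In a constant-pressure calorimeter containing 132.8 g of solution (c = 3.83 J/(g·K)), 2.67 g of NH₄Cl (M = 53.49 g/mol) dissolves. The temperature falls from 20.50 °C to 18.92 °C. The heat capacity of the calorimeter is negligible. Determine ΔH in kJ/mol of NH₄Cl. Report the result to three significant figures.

ΔH = 16.1 kJ/mol

|ΔT| = |18.92 − 20.50| = 1.58 °C
|q_surr| = (132.8 × 3.83) × 1.58 = 508.624 × 1.58 = 803.6 J
n(NH₄Cl) = 2.67 / 53.49 = 0.04992 mol
Temperature fell, so q_rxn = +|q_surr| = 0.8036 kJ
ΔH = q_rxn / n = 16.10 kJ/mol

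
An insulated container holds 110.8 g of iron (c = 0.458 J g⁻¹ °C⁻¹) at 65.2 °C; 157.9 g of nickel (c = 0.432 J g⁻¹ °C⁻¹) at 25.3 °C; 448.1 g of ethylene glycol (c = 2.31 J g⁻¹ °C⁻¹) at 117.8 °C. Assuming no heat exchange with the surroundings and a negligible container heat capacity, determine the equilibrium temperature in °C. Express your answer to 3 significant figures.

Σ mᵢcᵢ(T − Tᵢ) = 0  ⇒  T = Σ mᵢcᵢTᵢ / Σ mᵢcᵢ
Σ mᵢcᵢ = 110.8×0.458 + 157.9×0.432 + 448.1×2.31 = 1154.0702
Σ mᵢcᵢTᵢ = 50.7464×65.2 + 68.2128×25.3 + 1035.111×117.8 = 126970
T = 126970 / 1154.0702 = 110.0 °C

T_f = 110 °C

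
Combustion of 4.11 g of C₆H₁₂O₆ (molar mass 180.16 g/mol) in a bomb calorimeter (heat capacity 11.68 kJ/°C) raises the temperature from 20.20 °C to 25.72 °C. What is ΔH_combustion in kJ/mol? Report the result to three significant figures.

ΔH = -2830 kJ/mol

ΔT = 25.72 − 20.20 = 5.52 °C
q_cal = C_cal × ΔT = 11.68 × 5.52 = 64.4736 kJ
n = 4.11 / 180.16 = 0.02281 mol
q_rxn = −q_cal = -64.4736 kJ
ΔH = -64.4736 / 0.02281 = -2827 kJ/mol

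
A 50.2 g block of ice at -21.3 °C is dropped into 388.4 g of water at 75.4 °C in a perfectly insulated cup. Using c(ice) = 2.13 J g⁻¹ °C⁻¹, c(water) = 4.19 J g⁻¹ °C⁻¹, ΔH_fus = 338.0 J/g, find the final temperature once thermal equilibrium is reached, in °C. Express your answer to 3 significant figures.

T_f = 56.3 °C

Heat to bring ice to 0 °C and melt it: q₁ = 50.2×2.13×21.3 + 50.2×338.0 = 19245 J
Heat the water can supply cooling to 0 °C: 388.4×4.19×75.4 = 122706 J > q₁, so all ice melts.
Energy balance: 388.4×4.19×(75.4 − T) = 19245 + 50.2×4.19×(T − 0)
1627.396(75.4 − T) = 19245 + 210.338 T
122706 − 19245 = 1837.734 T
T = 103461 / 1837.734 = 56.30 °C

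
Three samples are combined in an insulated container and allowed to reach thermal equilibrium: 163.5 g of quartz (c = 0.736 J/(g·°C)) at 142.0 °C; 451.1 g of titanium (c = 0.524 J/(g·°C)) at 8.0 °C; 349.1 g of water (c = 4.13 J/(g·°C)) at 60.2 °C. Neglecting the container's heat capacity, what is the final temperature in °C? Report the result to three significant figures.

Σ mᵢcᵢ(T − Tᵢ) = 0  ⇒  T = Σ mᵢcᵢTᵢ / Σ mᵢcᵢ
Σ mᵢcᵢ = 163.5×0.736 + 451.1×0.524 + 349.1×4.13 = 1798.4954
Σ mᵢcᵢTᵢ = 120.336×142.0 + 236.3764×8.0 + 1441.783×60.2 = 105770
T = 105770 / 1798.4954 = 58.81 °C

T_f = 58.8 °C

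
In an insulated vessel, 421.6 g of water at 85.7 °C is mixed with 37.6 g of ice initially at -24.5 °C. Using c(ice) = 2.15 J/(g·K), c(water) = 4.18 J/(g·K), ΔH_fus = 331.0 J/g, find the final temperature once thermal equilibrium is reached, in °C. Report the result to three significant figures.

Heat to bring ice to 0 °C and melt it: q₁ = 37.6×2.15×24.5 + 37.6×331.0 = 14426 J
Heat the water can supply cooling to 0 °C: 421.6×4.18×85.7 = 151028 J > q₁, so all ice melts.
Energy balance: 421.6×4.18×(85.7 − T) = 14426 + 37.6×4.18×(T − 0)
1762.288(85.7 − T) = 14426 + 157.168 T
151028 − 14426 = 1919.456 T
T = 136602 / 1919.456 = 71.17 °C

T_f = 71.2 °C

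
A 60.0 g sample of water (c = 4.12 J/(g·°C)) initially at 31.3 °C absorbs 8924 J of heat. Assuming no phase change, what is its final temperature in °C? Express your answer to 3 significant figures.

T_f = 67.4 °C

ΔT = q / (m c) = 8924 / (60.0 × 4.12) = 36.10 °C
T_f = 31.3 + 36.10 = 67.40 °C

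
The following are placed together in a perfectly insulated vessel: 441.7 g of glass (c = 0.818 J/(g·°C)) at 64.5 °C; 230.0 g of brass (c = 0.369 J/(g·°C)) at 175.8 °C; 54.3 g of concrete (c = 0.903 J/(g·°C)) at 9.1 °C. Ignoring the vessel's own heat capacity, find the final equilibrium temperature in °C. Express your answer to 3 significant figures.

T_f = 78.1 °C

Σ mᵢcᵢ(T − Tᵢ) = 0  ⇒  T = Σ mᵢcᵢTᵢ / Σ mᵢcᵢ
Σ mᵢcᵢ = 441.7×0.818 + 230.0×0.369 + 54.3×0.903 = 495.2135
Σ mᵢcᵢTᵢ = 361.3106×64.5 + 84.87×175.8 + 49.0329×9.1 = 38671
T = 38671 / 495.2135 = 78.09 °C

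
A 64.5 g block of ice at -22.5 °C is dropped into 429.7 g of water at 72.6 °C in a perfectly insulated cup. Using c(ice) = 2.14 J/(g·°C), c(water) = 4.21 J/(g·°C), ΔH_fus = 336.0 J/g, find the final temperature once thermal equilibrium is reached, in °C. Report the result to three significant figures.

Heat to bring ice to 0 °C and melt it: q₁ = 64.5×2.14×22.5 + 64.5×336.0 = 24778 J
Heat the water can supply cooling to 0 °C: 429.7×4.21×72.6 = 131336 J > q₁, so all ice melts.
Energy balance: 429.7×4.21×(72.6 − T) = 24778 + 64.5×4.21×(T − 0)
1809.037(72.6 − T) = 24778 + 271.545 T
131336 − 24778 = 2080.582 T
T = 106558 / 2080.582 = 51.22 °C

T_f = 51.2 °C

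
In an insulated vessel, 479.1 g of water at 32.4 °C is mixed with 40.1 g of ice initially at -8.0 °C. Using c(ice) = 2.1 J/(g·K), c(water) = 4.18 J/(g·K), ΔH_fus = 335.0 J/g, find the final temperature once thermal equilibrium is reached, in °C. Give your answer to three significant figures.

T_f = 23.4 °C

Heat to bring ice to 0 °C and melt it: q₁ = 40.1×2.1×8.0 + 40.1×335.0 = 14107 J
Heat the water can supply cooling to 0 °C: 479.1×4.18×32.4 = 64885.5 J > q₁, so all ice melts.
Energy balance: 479.1×4.18×(32.4 − T) = 14107 + 40.1×4.18×(T − 0)
2002.638(32.4 − T) = 14107 + 167.618 T
64885.5 − 14107 = 2170.256 T
T = 50778.5 / 2170.256 = 23.40 °C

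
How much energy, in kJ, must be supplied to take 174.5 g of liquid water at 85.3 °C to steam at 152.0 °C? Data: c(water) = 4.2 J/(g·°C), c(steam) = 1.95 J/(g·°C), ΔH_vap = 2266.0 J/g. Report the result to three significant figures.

q1 (heat water 85.3→100.0 °C): 174.5 × 4.2 × 14.7 = 10774 J
q2 (vaporize at 100 °C): 174.5 × 2266.0 = 395417 J
q3 (heat steam 100.0→152.0 °C): 174.5 × 1.95 × 52.0 = 17694 J
Total: 10774 + 395417 + 17694 = 423885 J = 424 kJ

q = 424 kJ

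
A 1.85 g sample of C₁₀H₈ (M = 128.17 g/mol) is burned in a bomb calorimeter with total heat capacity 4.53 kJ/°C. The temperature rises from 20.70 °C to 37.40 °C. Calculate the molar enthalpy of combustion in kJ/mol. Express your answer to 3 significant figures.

ΔH = -5240 kJ/mol

ΔT = 37.40 − 20.70 = 16.70 °C
q_cal = C_cal × ΔT = 4.53 × 16.70 = 75.651 kJ
n = 1.85 / 128.17 = 0.01443 mol
q_rxn = −q_cal = -75.651 kJ
ΔH = -75.651 / 0.01443 = -5243 kJ/mol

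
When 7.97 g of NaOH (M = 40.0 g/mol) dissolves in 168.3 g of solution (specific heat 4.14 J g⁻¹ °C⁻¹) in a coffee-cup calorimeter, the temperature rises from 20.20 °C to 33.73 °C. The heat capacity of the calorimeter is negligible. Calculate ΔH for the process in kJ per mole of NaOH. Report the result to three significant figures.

|ΔT| = |33.73 − 20.20| = 13.53 °C
|q_surr| = (168.3 × 4.14) × 13.53 = 696.762 × 13.53 = 9427 J
n(NaOH) = 7.97 / 40.0 = 0.1993 mol
Temperature rose, so q_rxn = −|q_surr| = -9.427 kJ
ΔH = q_rxn / n = -47.30 kJ/mol

ΔH = -47.3 kJ/mol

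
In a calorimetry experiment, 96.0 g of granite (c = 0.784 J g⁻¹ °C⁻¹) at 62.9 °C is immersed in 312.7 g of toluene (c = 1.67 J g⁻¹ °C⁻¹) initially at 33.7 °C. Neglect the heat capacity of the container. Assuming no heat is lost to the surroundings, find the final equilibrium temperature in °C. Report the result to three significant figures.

Heat lost by granite = heat gained by toluene.
(96.0)(0.784)(62.9 − T) = (312.7)(1.67)(T − 33.7)
75.264 (62.9 − T) = 522.209 (T − 33.7)
4734.1 − 75.264 T = 522.209 T − 17598
22332.1 = 597.473 T
T = 37.38 °C

T_f = 37.4 °C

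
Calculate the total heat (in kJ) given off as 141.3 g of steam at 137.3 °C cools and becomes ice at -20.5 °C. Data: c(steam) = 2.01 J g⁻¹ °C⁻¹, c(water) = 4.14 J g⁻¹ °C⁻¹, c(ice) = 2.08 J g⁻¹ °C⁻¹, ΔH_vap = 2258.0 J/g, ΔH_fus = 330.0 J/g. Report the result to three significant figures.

q = 441 kJ

q1 (cool steam 137.3→100 °C): 141.3 × 2.01 × 37.3 = 10594 J
q2 (condense at 100 °C): 141.3 × 2258.0 = 319055 J
q3 (cool water 100→0 °C): 141.3 × 4.14 × 100.0 = 58498 J
q4 (freeze at 0 °C): 141.3 × 330.0 = 46629 J
q5 (cool ice 0→-20.5 °C): 141.3 × 2.08 × 20.5 = 6025 J
Total: 10594 + 319055 + 58498 + 46629 + 6025 = 440801 J = 441 kJ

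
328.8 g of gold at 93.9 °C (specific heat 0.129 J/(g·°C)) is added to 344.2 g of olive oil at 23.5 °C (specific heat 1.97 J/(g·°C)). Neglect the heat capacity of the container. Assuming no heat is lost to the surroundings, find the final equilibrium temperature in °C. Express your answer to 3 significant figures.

Heat lost by gold = heat gained by olive oil.
(328.8)(0.129)(93.9 − T) = (344.2)(1.97)(T − 23.5)
42.4152 (93.9 − T) = 678.074 (T − 23.5)
3982.8 − 42.4152 T = 678.074 T − 15935
19917.8 = 720.4892 T
T = 27.64 °C

T_f = 27.6 °C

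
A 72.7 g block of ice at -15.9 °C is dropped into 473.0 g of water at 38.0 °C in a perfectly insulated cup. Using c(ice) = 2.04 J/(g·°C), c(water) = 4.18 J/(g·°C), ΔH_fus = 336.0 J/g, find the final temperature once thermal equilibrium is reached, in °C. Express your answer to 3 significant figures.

T_f = 21.2 °C

Heat to bring ice to 0 °C and melt it: q₁ = 72.7×2.04×15.9 + 72.7×336.0 = 26785 J
Heat the water can supply cooling to 0 °C: 473.0×4.18×38.0 = 75131.3 J > q₁, so all ice melts.
Energy balance: 473.0×4.18×(38.0 − T) = 26785 + 72.7×4.18×(T − 0)
1977.14(38.0 − T) = 26785 + 303.886 T
75131.3 − 26785 = 2281.026 T
T = 48346.3 / 2281.026 = 21.19 °C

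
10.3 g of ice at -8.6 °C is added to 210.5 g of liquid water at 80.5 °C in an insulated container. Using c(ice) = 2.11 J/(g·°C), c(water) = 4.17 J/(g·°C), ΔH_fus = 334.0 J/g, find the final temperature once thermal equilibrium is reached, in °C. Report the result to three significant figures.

T_f = 72.8 °C

Heat to bring ice to 0 °C and melt it: q₁ = 10.3×2.11×8.6 + 10.3×334.0 = 3627.1 J
Heat the water can supply cooling to 0 °C: 210.5×4.17×80.5 = 70661.7 J > q₁, so all ice melts.
Energy balance: 210.5×4.17×(80.5 − T) = 3627.1 + 10.3×4.17×(T − 0)
877.785(80.5 − T) = 3627.1 + 42.951 T
70661.7 − 3627.1 = 920.736 T
T = 67034.6 / 920.736 = 72.81 °C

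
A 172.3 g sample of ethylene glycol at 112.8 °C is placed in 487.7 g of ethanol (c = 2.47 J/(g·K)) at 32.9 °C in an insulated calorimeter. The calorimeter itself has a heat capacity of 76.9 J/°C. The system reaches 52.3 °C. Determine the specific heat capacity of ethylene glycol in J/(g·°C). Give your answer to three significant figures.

c = 2.38 J/(g·°C)

q_gained = (487.7 × 2.47 + 76.9) × (52.3 − 32.9) = 24860 J
q_lost = 172.3 × c × (112.8 − 52.3) = 10424.15 c
Set equal: c = 24860 / 10424.15 = 2.38 J/(g·°C)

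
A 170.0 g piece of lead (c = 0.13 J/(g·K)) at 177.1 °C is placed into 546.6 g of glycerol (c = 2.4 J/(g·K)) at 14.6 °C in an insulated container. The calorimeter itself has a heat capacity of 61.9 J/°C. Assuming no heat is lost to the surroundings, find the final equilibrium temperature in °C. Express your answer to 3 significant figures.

Heat lost by lead = heat gained by glycerol + calorimeter.
(170.0)(0.13)(177.1 − T) = [(546.6)(2.4) + 61.9](T − 14.6)
22.1 (177.1 − T) = 1373.74 (T − 14.6)
3913.9 − 22.1 T = 1373.74 T − 20057
23970.9 = 1395.84 T
T = 17.17 °C

T_f = 17.2 °C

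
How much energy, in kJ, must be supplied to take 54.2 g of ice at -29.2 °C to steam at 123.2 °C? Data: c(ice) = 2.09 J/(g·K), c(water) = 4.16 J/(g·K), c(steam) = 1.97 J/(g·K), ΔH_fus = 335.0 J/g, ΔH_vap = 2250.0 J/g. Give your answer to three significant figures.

q = 168 kJ

q1 (heat ice -29.2→0.0 °C): 54.2 × 2.09 × 29.2 = 3308 J
q2 (melt at 0 °C): 54.2 × 335.0 = 18157 J
q3 (heat water 0.0→100.0 °C): 54.2 × 4.16 × 100.0 = 22547 J
q4 (vaporize at 100 °C): 54.2 × 2250.0 = 121950 J
q5 (heat steam 100.0→123.2 °C): 54.2 × 1.97 × 23.2 = 2477 J
Total: 3308 + 18157 + 22547 + 121950 + 2477 = 168439 J = 168 kJ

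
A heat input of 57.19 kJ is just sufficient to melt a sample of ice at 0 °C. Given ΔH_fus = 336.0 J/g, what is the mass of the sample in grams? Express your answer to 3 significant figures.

m = q / ΔH_fus = 57190 J / 336.0 J/g = 170 g

m = 170 g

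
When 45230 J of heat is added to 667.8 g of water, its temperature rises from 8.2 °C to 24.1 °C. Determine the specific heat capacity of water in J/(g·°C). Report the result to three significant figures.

c = q / (m ΔT) = 45230 / (667.8 × 15.9)
c = 45230 / 10618.02 = 4.26 J/(g·°C)

c = 4.26 J/(g·°C)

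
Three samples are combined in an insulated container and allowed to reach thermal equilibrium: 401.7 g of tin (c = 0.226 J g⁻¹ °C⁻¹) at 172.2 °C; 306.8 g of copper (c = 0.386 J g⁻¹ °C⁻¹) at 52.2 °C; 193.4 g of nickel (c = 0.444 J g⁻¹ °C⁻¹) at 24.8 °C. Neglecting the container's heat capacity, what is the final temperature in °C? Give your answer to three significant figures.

Σ mᵢcᵢ(T − Tᵢ) = 0  ⇒  T = Σ mᵢcᵢTᵢ / Σ mᵢcᵢ
Σ mᵢcᵢ = 401.7×0.226 + 306.8×0.386 + 193.4×0.444 = 295.0786
Σ mᵢcᵢTᵢ = 90.7842×172.2 + 118.4248×52.2 + 85.8696×24.8 = 23944
T = 23944 / 295.0786 = 81.14 °C

T_f = 81.1 °C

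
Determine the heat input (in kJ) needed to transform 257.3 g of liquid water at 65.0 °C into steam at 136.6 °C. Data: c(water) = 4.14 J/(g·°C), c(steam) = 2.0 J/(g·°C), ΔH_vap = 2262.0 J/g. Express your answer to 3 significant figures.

q1 (heat water 65.0→100.0 °C): 257.3 × 4.14 × 35.0 = 37283 J
q2 (vaporize at 100 °C): 257.3 × 2262.0 = 582013 J
q3 (heat steam 100.0→136.6 °C): 257.3 × 2.0 × 36.6 = 18834 J
Total: 37283 + 582013 + 18834 = 638130 J = 638 kJ

q = 638 kJ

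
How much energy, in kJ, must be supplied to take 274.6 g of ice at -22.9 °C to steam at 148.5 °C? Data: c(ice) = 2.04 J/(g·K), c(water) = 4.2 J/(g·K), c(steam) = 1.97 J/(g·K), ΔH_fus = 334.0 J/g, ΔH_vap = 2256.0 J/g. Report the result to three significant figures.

q = 866 kJ

q1 (heat ice -22.9→0.0 °C): 274.6 × 2.04 × 22.9 = 12828 J
q2 (melt at 0 °C): 274.6 × 334.0 = 91716 J
q3 (heat water 0.0→100.0 °C): 274.6 × 4.2 × 100.0 = 115332 J
q4 (vaporize at 100 °C): 274.6 × 2256.0 = 619498 J
q5 (heat steam 100.0→148.5 °C): 274.6 × 1.97 × 48.5 = 26237 J
Total: 12828 + 91716 + 115332 + 619498 + 26237 = 865611 J = 866 kJ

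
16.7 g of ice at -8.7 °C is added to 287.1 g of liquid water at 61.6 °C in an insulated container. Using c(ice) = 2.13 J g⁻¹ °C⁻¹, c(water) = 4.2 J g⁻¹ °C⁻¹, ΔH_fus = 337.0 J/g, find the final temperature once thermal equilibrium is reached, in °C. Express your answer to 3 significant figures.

Heat to bring ice to 0 °C and melt it: q₁ = 16.7×2.13×8.7 + 16.7×337.0 = 5937.4 J
Heat the water can supply cooling to 0 °C: 287.1×4.2×61.6 = 74278.5 J > q₁, so all ice melts.
Energy balance: 287.1×4.2×(61.6 − T) = 5937.4 + 16.7×4.2×(T − 0)
1205.82(61.6 − T) = 5937.4 + 70.14 T
74278.5 − 5937.4 = 1275.96 T
T = 68341.1 / 1275.96 = 53.56 °C

T_f = 53.6 °C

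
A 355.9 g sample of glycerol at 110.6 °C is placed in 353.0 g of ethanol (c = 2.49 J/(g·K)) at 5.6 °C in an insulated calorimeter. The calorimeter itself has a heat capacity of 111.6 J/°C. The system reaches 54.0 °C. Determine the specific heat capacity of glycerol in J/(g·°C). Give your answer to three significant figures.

c = 2.38 J/(g·°C)

q_gained = (353.0 × 2.49 + 111.6) × (54.0 − 5.6) = 47940 J
q_lost = 355.9 × c × (110.6 − 54.0) = 20143.94 c
Set equal: c = 47940 / 20143.94 = 2.38 J/(g·°C)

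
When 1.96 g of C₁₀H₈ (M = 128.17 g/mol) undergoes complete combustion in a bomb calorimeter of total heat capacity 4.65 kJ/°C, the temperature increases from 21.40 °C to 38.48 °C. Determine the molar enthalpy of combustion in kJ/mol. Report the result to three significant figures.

ΔH = -5190 kJ/mol

ΔT = 38.48 − 21.40 = 17.08 °C
q_cal = C_cal × ΔT = 4.65 × 17.08 = 79.422 kJ
n = 1.96 / 128.17 = 0.01529 mol
q_rxn = −q_cal = -79.422 kJ
ΔH = -79.422 / 0.01529 = -5194 kJ/mol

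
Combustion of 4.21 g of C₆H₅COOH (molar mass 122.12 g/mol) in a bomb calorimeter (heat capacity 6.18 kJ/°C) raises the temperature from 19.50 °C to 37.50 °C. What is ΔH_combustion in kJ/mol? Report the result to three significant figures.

ΔT = 37.50 − 19.50 = 18.00 °C
q_cal = C_cal × ΔT = 6.18 × 18.00 = 111.24 kJ
n = 4.21 / 122.12 = 0.03447 mol
q_rxn = −q_cal = -111.24 kJ
ΔH = -111.24 / 0.03447 = -3227 kJ/mol

ΔH = -3230 kJ/mol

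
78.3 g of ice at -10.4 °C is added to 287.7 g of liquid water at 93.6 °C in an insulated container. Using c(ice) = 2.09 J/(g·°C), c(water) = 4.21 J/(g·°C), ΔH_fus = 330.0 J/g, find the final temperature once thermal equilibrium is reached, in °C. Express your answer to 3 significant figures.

Heat to bring ice to 0 °C and melt it: q₁ = 78.3×2.09×10.4 + 78.3×330.0 = 27541 J
Heat the water can supply cooling to 0 °C: 287.7×4.21×93.6 = 113370 J > q₁, so all ice melts.
Energy balance: 287.7×4.21×(93.6 − T) = 27541 + 78.3×4.21×(T − 0)
1211.217(93.6 − T) = 27541 + 329.643 T
113370 − 27541 = 1540.860 T
T = 85829 / 1540.860 = 55.70 °C

T_f = 55.7 °C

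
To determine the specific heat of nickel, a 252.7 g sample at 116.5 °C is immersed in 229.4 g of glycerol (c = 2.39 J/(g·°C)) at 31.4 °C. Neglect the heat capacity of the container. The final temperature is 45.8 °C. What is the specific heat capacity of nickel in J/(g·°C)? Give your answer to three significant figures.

q_gained = (229.4 × 2.39) × (45.8 − 31.4) = 7895 J
q_lost = 252.7 × c × (116.5 − 45.8) = 17865.89 c
Set equal: c = 7895 / 17865.89 = 0.442 J/(g·°C)

c = 0.442 J/(g·°C)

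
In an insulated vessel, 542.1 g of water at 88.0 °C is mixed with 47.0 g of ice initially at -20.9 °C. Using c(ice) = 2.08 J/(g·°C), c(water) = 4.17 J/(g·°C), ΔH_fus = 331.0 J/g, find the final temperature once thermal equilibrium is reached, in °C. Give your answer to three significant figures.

T_f = 73.8 °C

Heat to bring ice to 0 °C and melt it: q₁ = 47.0×2.08×20.9 + 47.0×331.0 = 17600 J
Heat the water can supply cooling to 0 °C: 542.1×4.17×88.0 = 198929 J > q₁, so all ice melts.
Energy balance: 542.1×4.17×(88.0 − T) = 17600 + 47.0×4.17×(T − 0)
2260.557(88.0 − T) = 17600 + 195.99 T
198929 − 17600 = 2456.547 T
T = 181329 / 2456.547 = 73.81 °C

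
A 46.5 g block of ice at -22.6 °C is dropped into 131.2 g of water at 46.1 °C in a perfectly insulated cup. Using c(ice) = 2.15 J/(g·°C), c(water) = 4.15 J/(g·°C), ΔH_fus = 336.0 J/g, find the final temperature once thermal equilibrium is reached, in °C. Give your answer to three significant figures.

Heat to bring ice to 0 °C and melt it: q₁ = 46.5×2.15×22.6 + 46.5×336.0 = 17883 J
Heat the water can supply cooling to 0 °C: 131.2×4.15×46.1 = 25100.5 J > q₁, so all ice melts.
Energy balance: 131.2×4.15×(46.1 − T) = 17883 + 46.5×4.15×(T − 0)
544.48(46.1 − T) = 17883 + 192.975 T
25100.5 − 17883 = 737.455 T
T = 7217.5 / 737.455 = 9.787 °C

T_f = 9.79 °C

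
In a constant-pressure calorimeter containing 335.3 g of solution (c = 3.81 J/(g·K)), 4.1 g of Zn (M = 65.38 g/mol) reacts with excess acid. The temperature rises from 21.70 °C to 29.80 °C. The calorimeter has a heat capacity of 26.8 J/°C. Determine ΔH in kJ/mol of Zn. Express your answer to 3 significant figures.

ΔH = -168 kJ/mol

|ΔT| = |29.80 − 21.70| = 8.10 °C
|q_surr| = (335.3 × 3.81 + 26.8) × 8.10 = 1304.293 × 8.10 = 10560 J
n(Zn) = 4.1 / 65.38 = 0.06271 mol
Temperature rose, so q_rxn = −|q_surr| = -10.56 kJ
ΔH = q_rxn / n = -168.4 kJ/mol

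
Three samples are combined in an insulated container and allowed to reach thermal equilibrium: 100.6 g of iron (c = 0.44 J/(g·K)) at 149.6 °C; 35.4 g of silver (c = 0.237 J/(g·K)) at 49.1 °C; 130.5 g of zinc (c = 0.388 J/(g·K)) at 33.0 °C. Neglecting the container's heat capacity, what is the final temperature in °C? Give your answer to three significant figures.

T_f = 84.3 °C

Σ mᵢcᵢ(T − Tᵢ) = 0  ⇒  T = Σ mᵢcᵢTᵢ / Σ mᵢcᵢ
Σ mᵢcᵢ = 100.6×0.44 + 35.4×0.237 + 130.5×0.388 = 103.2878
Σ mᵢcᵢTᵢ = 44.264×149.6 + 8.3898×49.1 + 50.634×33.0 = 8704.8
T = 8704.8 / 103.2878 = 84.28 °C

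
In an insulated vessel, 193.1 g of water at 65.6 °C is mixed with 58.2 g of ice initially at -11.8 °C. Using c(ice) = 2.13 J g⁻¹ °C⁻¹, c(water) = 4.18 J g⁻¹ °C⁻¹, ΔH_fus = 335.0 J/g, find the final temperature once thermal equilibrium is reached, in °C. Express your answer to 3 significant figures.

T_f = 30.5 °C

Heat to bring ice to 0 °C and melt it: q₁ = 58.2×2.13×11.8 + 58.2×335.0 = 20960 J
Heat the water can supply cooling to 0 °C: 193.1×4.18×65.6 = 52949.6 J > q₁, so all ice melts.
Energy balance: 193.1×4.18×(65.6 − T) = 20960 + 58.2×4.18×(T − 0)
807.158(65.6 − T) = 20960 + 243.276 T
52949.6 − 20960 = 1050.434 T
T = 31989.6 / 1050.434 = 30.45 °C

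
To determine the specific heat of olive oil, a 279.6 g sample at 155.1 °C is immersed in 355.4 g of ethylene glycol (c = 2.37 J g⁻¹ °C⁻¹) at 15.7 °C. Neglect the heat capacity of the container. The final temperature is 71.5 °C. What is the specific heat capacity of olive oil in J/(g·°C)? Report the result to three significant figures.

q_gained = (355.4 × 2.37) × (71.5 − 15.7) = 47000 J
q_lost = 279.6 × c × (155.1 − 71.5) = 23374.56 c
Set equal: c = 47000 / 23374.56 = 2.01 J/(g·°C)

c = 2.01 J/(g·°C)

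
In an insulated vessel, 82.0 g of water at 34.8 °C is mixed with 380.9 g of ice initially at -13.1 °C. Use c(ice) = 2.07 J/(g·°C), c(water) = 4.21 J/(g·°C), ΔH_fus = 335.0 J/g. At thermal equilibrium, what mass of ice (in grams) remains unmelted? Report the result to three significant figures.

Heat to warm all ice to 0 °C: 380.9×2.07×13.1 = 10329 J
Heat released by water cooling to 0 °C: 82.0×4.21×34.8 = 12014 J
12014 J < 10329 + 380.9×335.0 = 137930.5 J, so not all ice melts; final T = 0 °C.
Heat left for melting: 12014 − 10329 = 1685 J
Mass melted = 1685 / 335.0 = 5.030 g
Ice remaining = 380.9 − 5.030 = 375.870 g

m_ice remaining = 376 g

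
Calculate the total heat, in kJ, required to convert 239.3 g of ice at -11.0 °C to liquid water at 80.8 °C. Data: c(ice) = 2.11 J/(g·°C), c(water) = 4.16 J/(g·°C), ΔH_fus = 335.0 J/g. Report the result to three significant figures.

q = 166 kJ

q1 (heat ice -11.0→0.0 °C): 239.3 × 2.11 × 11.0 = 5554 J
q2 (melt at 0 °C): 239.3 × 335.0 = 80166 J
q3 (heat water 0.0→80.8 °C): 239.3 × 4.16 × 80.8 = 80435 J
Total: 5554 + 80166 + 80435 = 166155 J = 166 kJ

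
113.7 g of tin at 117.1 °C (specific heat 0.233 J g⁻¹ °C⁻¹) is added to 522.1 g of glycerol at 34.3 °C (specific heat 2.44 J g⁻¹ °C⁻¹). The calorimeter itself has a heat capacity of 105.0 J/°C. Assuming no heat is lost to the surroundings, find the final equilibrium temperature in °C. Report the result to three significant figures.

T_f = 35.9 °C

Heat lost by tin = heat gained by glycerol + calorimeter.
(113.7)(0.233)(117.1 − T) = [(522.1)(2.44) + 105.0](T − 34.3)
26.4921 (117.1 − T) = 1378.924 (T − 34.3)
3102.2 − 26.4921 T = 1378.924 T − 47297
50399.2 = 1405.4161 T
T = 35.86 °C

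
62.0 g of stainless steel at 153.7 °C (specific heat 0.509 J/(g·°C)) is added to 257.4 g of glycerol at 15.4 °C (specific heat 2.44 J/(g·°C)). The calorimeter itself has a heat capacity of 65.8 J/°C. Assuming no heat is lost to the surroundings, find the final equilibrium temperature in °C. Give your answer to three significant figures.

Heat lost by stainless steel = heat gained by glycerol + calorimeter.
(62.0)(0.509)(153.7 − T) = [(257.4)(2.44) + 65.8](T − 15.4)
31.558 (153.7 − T) = 693.856 (T − 15.4)
4850.5 − 31.558 T = 693.856 T − 10685
15535.5 = 725.414 T
T = 21.42 °C

T_f = 21.4 °C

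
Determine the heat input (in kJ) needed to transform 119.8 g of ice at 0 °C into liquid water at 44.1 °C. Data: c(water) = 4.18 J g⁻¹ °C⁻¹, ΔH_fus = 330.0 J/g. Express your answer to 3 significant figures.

q = 61.6 kJ

q1 (melt at 0 °C): 119.8 × 330.0 = 39534 J
q2 (heat water 0.0→44.1 °C): 119.8 × 4.18 × 44.1 = 22084 J
Total: 39534 + 22084 = 61618 J = 61.6 kJ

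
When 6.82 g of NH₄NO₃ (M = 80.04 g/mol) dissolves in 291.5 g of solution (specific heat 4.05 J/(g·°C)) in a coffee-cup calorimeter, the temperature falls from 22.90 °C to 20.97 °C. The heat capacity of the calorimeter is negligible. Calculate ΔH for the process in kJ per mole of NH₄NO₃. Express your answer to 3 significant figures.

|ΔT| = |20.97 − 22.90| = 1.93 °C
|q_surr| = (291.5 × 4.05) × 1.93 = 1180.575 × 1.93 = 2279 J
n(NH₄NO₃) = 6.82 / 80.04 = 0.08521 mol
Temperature fell, so q_rxn = +|q_surr| = 2.279 kJ
ΔH = q_rxn / n = 26.746 kJ/mol

ΔH = 26.7 kJ/mol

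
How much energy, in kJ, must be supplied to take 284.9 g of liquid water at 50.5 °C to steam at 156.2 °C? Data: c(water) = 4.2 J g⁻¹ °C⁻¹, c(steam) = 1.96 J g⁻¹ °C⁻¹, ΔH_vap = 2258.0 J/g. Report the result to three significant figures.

q1 (heat water 50.5→100.0 °C): 284.9 × 4.2 × 49.5 = 59231 J
q2 (vaporize at 100 °C): 284.9 × 2258.0 = 643304 J
q3 (heat steam 100.0→156.2 °C): 284.9 × 1.96 × 56.2 = 31382 J
Total: 59231 + 643304 + 31382 = 733917 J = 734 kJ

q = 734 kJ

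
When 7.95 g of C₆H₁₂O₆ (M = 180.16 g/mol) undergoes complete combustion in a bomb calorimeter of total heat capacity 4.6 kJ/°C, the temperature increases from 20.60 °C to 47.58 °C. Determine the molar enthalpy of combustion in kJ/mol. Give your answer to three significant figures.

ΔH = -2810 kJ/mol

ΔT = 47.58 − 20.60 = 26.98 °C
q_cal = C_cal × ΔT = 4.6 × 26.98 = 124.108 kJ
n = 7.95 / 180.16 = 0.04413 mol
q_rxn = −q_cal = -124.108 kJ
ΔH = -124.108 / 0.04413 = -2812 kJ/mol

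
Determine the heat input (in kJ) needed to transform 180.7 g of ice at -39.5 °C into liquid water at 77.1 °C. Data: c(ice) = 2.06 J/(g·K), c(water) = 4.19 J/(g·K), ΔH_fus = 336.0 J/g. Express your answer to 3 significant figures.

q = 134 kJ

q1 (heat ice -39.5→0.0 °C): 180.7 × 2.06 × 39.5 = 14704 J
q2 (melt at 0 °C): 180.7 × 336.0 = 60715 J
q3 (heat water 0.0→77.1 °C): 180.7 × 4.19 × 77.1 = 58375 J
Total: 14704 + 60715 + 58375 = 133794 J = 134 kJ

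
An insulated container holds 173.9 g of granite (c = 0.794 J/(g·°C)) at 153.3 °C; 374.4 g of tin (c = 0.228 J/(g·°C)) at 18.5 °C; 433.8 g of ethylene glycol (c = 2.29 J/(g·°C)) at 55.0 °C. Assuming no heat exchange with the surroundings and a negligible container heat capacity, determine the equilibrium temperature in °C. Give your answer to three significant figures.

T_f = 63.6 °C

Σ mᵢcᵢ(T − Tᵢ) = 0  ⇒  T = Σ mᵢcᵢTᵢ / Σ mᵢcᵢ
Σ mᵢcᵢ = 173.9×0.794 + 374.4×0.228 + 433.8×2.29 = 1216.8418
Σ mᵢcᵢTᵢ = 138.0766×153.3 + 85.3632×18.5 + 993.402×55.0 = 77383
T = 77383 / 1216.8418 = 63.59 °C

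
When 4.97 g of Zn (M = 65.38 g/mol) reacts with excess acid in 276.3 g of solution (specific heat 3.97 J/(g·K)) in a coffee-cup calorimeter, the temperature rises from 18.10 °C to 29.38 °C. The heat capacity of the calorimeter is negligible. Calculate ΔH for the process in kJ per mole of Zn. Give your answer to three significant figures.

|ΔT| = |29.38 − 18.10| = 11.28 °C
|q_surr| = (276.3 × 3.97) × 11.28 = 1096.911 × 11.28 = 12370 J
n(Zn) = 4.97 / 65.38 = 0.07602 mol
Temperature rose, so q_rxn = −|q_surr| = -12.37 kJ
ΔH = q_rxn / n = -162.7 kJ/mol

ΔH = -163 kJ/mol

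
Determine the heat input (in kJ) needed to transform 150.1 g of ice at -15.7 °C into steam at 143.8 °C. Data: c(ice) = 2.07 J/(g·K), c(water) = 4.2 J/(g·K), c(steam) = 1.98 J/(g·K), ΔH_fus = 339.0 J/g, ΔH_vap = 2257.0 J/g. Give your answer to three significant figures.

q1 (heat ice -15.7→0.0 °C): 150.1 × 2.07 × 15.7 = 4878 J
q2 (melt at 0 °C): 150.1 × 339.0 = 50884 J
q3 (heat water 0.0→100.0 °C): 150.1 × 4.2 × 100.0 = 63042 J
q4 (vaporize at 100 °C): 150.1 × 2257.0 = 338776 J
q5 (heat steam 100.0→143.8 °C): 150.1 × 1.98 × 43.8 = 13017 J
Total: 4878 + 50884 + 63042 + 338776 + 13017 = 470597 J = 471 kJ

q = 471 kJ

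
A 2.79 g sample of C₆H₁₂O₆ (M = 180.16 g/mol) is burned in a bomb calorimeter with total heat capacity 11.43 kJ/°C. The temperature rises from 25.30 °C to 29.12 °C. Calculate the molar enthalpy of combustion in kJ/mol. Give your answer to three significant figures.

ΔH = -2820 kJ/mol

ΔT = 29.12 − 25.30 = 3.82 °C
q_cal = C_cal × ΔT = 11.43 × 3.82 = 43.6626 kJ
n = 2.79 / 180.16 = 0.01549 mol
q_rxn = −q_cal = -43.6626 kJ
ΔH = -43.6626 / 0.01549 = -2819 kJ/mol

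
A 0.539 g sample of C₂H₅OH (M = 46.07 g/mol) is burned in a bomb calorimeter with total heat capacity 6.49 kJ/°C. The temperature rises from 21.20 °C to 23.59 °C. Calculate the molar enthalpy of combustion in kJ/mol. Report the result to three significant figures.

ΔH = -1330 kJ/mol

ΔT = 23.59 − 21.20 = 2.39 °C
q_cal = C_cal × ΔT = 6.49 × 2.39 = 15.5111 kJ
n = 0.539 / 46.07 = 0.01170 mol
q_rxn = −q_cal = -15.5111 kJ
ΔH = -15.5111 / 0.01170 = -1326 kJ/mol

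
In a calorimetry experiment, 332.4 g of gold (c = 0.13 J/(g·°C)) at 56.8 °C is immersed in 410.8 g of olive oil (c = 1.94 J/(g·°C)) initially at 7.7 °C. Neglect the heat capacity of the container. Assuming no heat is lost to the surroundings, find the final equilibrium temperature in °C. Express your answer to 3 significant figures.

Heat lost by gold = heat gained by olive oil.
(332.4)(0.13)(56.8 − T) = (410.8)(1.94)(T − 7.7)
43.212 (56.8 − T) = 796.952 (T − 7.7)
2454.4 − 43.212 T = 796.952 T − 6136.5
8590.9 = 840.164 T
T = 10.23 °C

T_f = 10.2 °C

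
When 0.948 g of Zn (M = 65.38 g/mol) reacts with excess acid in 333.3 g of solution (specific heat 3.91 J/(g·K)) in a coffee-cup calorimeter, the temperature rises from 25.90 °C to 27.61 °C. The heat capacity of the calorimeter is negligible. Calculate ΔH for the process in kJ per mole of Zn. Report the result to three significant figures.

|ΔT| = |27.61 − 25.90| = 1.71 °C
|q_surr| = (333.3 × 3.91) × 1.71 = 1303.203 × 1.71 = 2228 J
n(Zn) = 0.948 / 65.38 = 0.01450 mol
Temperature rose, so q_rxn = −|q_surr| = -2.228 kJ
ΔH = q_rxn / n = -153.7 kJ/mol

ΔH = -154 kJ/mol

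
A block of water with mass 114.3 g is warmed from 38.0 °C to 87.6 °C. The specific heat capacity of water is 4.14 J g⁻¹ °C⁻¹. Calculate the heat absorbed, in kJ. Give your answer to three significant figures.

q = m c ΔT = 114.3 × 4.14 × (87.6 − 38.0)
q = 114.3 × 4.14 × 49.6 = 23470 J = 23.5 kJ

q = 23.5 kJ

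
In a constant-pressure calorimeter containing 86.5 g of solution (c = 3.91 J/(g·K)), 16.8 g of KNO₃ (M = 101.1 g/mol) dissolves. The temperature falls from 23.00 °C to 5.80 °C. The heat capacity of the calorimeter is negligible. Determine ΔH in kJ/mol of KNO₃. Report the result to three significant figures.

|ΔT| = |5.80 − 23.00| = 17.20 °C
|q_surr| = (86.5 × 3.91) × 17.20 = 338.215 × 17.20 = 5817 J
n(KNO₃) = 16.8 / 101.1 = 0.1662 mol
Temperature fell, so q_rxn = +|q_surr| = 5.817 kJ
ΔH = q_rxn / n = 35.00 kJ/mol

ΔH = 35.0 kJ/mol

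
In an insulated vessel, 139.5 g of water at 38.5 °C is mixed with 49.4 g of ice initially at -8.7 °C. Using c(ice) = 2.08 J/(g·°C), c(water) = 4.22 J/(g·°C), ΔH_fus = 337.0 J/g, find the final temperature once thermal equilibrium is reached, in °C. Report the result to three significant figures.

Heat to bring ice to 0 °C and melt it: q₁ = 49.4×2.08×8.7 + 49.4×337.0 = 17542 J
Heat the water can supply cooling to 0 °C: 139.5×4.22×38.5 = 22664.6 J > q₁, so all ice melts.
Energy balance: 139.5×4.22×(38.5 − T) = 17542 + 49.4×4.22×(T − 0)
588.69(38.5 − T) = 17542 + 208.468 T
22664.6 − 17542 = 797.158 T
T = 5122.6 / 797.158 = 6.426 °C

T_f = 6.43 °C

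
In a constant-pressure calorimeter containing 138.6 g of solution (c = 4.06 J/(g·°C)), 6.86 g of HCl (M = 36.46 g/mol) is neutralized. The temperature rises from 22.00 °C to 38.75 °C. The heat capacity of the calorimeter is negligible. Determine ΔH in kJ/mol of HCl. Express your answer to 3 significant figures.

ΔH = -50.1 kJ/mol

|ΔT| = |38.75 − 22.00| = 16.75 °C
|q_surr| = (138.6 × 4.06) × 16.75 = 562.716 × 16.75 = 9425 J
n(HCl) = 6.86 / 36.46 = 0.1882 mol
Temperature rose, so q_rxn = −|q_surr| = -9.425 kJ
ΔH = q_rxn / n = -50.08 kJ/mol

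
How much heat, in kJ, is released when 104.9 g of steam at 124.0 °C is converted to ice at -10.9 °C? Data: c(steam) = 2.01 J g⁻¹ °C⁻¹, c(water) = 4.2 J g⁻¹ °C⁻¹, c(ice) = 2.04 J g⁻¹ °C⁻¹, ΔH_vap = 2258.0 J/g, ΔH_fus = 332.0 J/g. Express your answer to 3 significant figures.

q = 323 kJ

q1 (cool steam 124.0→100 °C): 104.9 × 2.01 × 24.0 = 5060 J
q2 (condense at 100 °C): 104.9 × 2258.0 = 236864 J
q3 (cool water 100→0 °C): 104.9 × 4.2 × 100.0 = 44058 J
q4 (freeze at 0 °C): 104.9 × 332.0 = 34827 J
q5 (cool ice 0→-10.9 °C): 104.9 × 2.04 × 10.9 = 2333 J
Total: 5060 + 236864 + 44058 + 34827 + 2333 = 323142 J = 323 kJ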